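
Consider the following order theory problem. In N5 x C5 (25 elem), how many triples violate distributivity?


Distributive law: a ^ (b v c) = (a ^ b) v (a ^ c).
Check all 25^3 = 15625 ordered triples (a,b,c).
  e.g. a=(b,0), b=(a,0), c=(c,0): lhs=(b,0) != rhs=(a,0)
  e.g. a=(b,0), b=(a,0), c=(c,1): lhs=(b,0) != rhs=(a,0)
Total violating triples: 250


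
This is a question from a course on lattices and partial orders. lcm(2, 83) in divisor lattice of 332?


Join=lcm.
gcd(2,83)=1
lcm=166


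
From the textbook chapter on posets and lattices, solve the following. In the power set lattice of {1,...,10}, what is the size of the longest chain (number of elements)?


A chain is a totally ordered subset; we count the number of elements in a maximum chain.
Compute, for each element x, the size of the longest chain ending at x:
  {}: 1
  {1}: 2
  {2}: 2
  {3}: 2
  {4}: 2
  {5}: 2
  ...
A maximum chain: {} < {1} < {1,2} < {1,2,3} < {1,2,3,4} < {1,2,3,4,5} < {1,2,3,4,5,6} < {1,2,3,4,5,6,7} < {1,2,3,4,5,6,7,8} < {1,2,3,4,5,6,7,8,9} < {1,2,3,4,5,6,7,8,9,10}
Number of elements in the longest chain: 11


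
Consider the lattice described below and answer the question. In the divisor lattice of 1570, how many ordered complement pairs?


Complement pair (a,b): a meet b = bottom, a join b = top.
Here: gcd(a,b)=1 and lcm(a,b)=1570, i.e. a*b=1570 with a,b coprime.
Pairs found: (1,1570), (2,785), (5,314), (10,157), ... (4 more)
Total ordered pairs: 8


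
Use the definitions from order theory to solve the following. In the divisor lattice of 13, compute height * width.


Height = length of longest chain minus 1; width = size of largest antichain.
A maximum chain: 1 | 13  (height 1).
A maximum antichain: {1}  (width 1).
Product = 1 * 1 = 1


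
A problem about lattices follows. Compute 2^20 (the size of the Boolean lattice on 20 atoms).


Power set = 2^n.
2^20 = 1048576


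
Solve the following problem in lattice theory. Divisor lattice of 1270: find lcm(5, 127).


In a divisor lattice, join = lcm (least common multiple).
gcd(5,127) = 1
lcm(5,127) = 5*127/gcd = 635/1 = 635


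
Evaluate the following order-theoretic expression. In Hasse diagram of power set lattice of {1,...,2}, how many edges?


A cover relation a -< b holds when a < b with no c strictly between.
Cover relations:
  {} -< {1}
  {} -< {2}
  {1} -< {1,2}
  {2} -< {1,2}
Total: 4


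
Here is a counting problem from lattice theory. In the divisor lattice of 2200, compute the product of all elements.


Divisors of 2200: [1, 2, 4, 5, 8, 10, 11, 20, 22, 25, 40, 44, 50, 55, 88, 100, 110, 200, 220, 275, 440, 550, 1100, 2200]
Product = n^(d(n)/2) = 2200^(24/2)
Product = 12855002631049216000000000000000000000000


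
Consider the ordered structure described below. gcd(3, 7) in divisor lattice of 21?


Meet=gcd.
gcd(3,7)=1


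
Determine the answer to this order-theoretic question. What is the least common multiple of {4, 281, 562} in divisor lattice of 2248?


In a divisor lattice, join = lcm (least common multiple).
Compute lcm iteratively: start with first element, then lcm(current, next).
Elements: [4, 281, 562]
lcm(4,281) = 1124
lcm(1124,562) = 1124
Final lcm = 1124


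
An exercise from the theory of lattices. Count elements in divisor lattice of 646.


Divisors of 646: [1, 2, 17, 19, 34, 38, 323, 646]
Count: 8


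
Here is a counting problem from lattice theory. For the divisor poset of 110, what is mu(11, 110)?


In a divisor lattice, mu(a,b) = mu(b/a) where mu is the classical Mobius function.
b/a = 110/11 = 10
Prime factorization of 10: primes [2, 5]
10 is squarefree with 2 prime factor(s), so mu(10) = (-1)^2 = 1


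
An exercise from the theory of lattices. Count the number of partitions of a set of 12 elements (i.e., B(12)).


B(n) = number of set partitions of an n-element set.
B(n) satisfies the recurrence: B(n+1) = sum_k C(n,k)*B(k).
B(12) = 4213597


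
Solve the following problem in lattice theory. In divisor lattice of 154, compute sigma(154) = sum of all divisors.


sigma(n) = sum of divisors.
Divisors of 154: [1, 2, 7, 11, 14, 22, 77, 154]
Sum = 288


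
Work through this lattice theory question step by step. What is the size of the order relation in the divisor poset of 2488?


The order relation is {(a,b) : a <= b}, reflexive so it includes (a,a).
Examples: (1,1), (1,1244), (1,2), (1,2488), (1,311), ...
Total ordered pairs: 30


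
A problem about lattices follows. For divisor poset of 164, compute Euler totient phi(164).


phi(n) = n * prod_{p|n} (1 - 1/p).
Prime divisors of 164: [2, 41]
phi(164) = 164 * (1 - 1/2) * (1 - 1/41)
phi(164) = 80


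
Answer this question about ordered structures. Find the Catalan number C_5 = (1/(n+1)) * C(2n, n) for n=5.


C(n) = C(2n, n) / (n+1).
C(10, 5) = 252
C(5) = 252 / 6 = 42


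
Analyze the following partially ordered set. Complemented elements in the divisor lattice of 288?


An element a is complemented if some b has a meet b = bottom, a join b = top.
a is complemented iff gcd(a, n/a)=1, i.e. a is a unitary divisor of 288.
Complemented elements: 1, 9, 32, 288
Count: 4


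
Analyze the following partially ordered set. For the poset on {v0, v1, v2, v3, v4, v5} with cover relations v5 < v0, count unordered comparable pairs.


A comparable pair {a,b} has a < b or b < a in the order.
Count unordered pairs where one element is strictly below the other.
Examples: {v0,v5}
Total comparable pairs: 1


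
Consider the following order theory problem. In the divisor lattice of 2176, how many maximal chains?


A maximal chain goes from the minimum element to a maximal element via cover relations.
Counting all min-to-max paths in the cover graph.
Total maximal chains: 8


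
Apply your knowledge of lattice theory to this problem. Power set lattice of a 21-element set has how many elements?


Power set = 2^n.
2^21 = 2097152


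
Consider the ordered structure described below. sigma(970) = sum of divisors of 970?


sigma(n) = sum of divisors.
Divisors of 970: [1, 2, 5, 10, 97, 194, 485, 970]
Sum = 1764


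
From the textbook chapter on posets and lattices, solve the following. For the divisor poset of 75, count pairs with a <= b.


The order relation is {(a,b) : a <= b}, reflexive so it includes (a,a).
Examples: (1,1), (1,15), (1,25), (1,3), (1,5), ...
Total ordered pairs: 18


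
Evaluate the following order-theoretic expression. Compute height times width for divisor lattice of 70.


Height = length of longest chain minus 1; width = size of largest antichain.
A maximum chain: 1 | 7 | 35 | 70  (height 3).
A maximum antichain: {2, 5, 7}  (width 3).
Product = 3 * 3 = 9


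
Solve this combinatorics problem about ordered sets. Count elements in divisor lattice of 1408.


Divisors of 1408: [1, 2, 4, 8, 11, 16, 22, 32, 44, 64, 88, 128, 176, 352, 704, 1408]
Count: 16


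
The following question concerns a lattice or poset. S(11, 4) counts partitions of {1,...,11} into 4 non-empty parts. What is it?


S(n,k) = k*S(n-1,k) + S(n-1,k-1).
S(10,4) = 34105, S(10,3) = 9330
S(11,4) = 4*34105 + 9330 = 136420 + 9330
S(11,4) = 145750


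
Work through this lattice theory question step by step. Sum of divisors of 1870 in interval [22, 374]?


Interval [22,374] in divisors of 1870: [22, 374]
Sum = 396


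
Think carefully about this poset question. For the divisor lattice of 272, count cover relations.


A cover relation a -< b holds when a < b with no c strictly between.
Cover relations:
  1 -< 2
  1 -< 17
  2 -< 4
  2 -< 34
  4 -< 8
  4 -< 68
  8 -< 16
  8 -< 136
  ...5 more
Total: 13


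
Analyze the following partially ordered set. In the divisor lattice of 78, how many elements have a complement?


An element a is complemented if some b has a meet b = bottom, a join b = top.
a is complemented iff gcd(a, n/a)=1, i.e. a is a unitary divisor of 78.
Complemented elements: 1, 2, 3, 6, 13, 26, ... (2 more)
Count: 8


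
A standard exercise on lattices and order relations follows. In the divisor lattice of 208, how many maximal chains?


A maximal chain goes from the minimum element to a maximal element via cover relations.
Counting all min-to-max paths in the cover graph.
Total maximal chains: 5


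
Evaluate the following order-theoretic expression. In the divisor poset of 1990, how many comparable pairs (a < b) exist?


A comparable pair {a,b} has a < b or b < a in the order.
Count unordered pairs where one element is strictly below the other.
Examples: {1,2}, {1,5}, {1,10}, {1,199}, ...
Total comparable pairs: 19


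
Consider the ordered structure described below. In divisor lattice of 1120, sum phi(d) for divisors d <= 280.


Divisors of 1120 up to 280: [1, 2, 4, 5, 7, 8, 10, 14, 16, 20, 28, 32, 35, 40, 56, 70, 80, 112, 140, 160, 224, 280]
phi values: [1, 1, 2, 4, 6, 4, 4, 6, 8, 8, 12, 16, 24, 16, 24, 24, 32, 48, 48, 64, 96, 96]
Sum = 544


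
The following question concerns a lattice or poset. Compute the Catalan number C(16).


C(n) = C(2n, n) / (n+1).
C(32, 16) = 601080390
C(16) = 601080390 / 17 = 35357670


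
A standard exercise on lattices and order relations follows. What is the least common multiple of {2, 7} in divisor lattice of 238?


In a divisor lattice, join = lcm (least common multiple).
Compute lcm iteratively: start with first element, then lcm(current, next).
Elements: [2, 7]
lcm(2,7) = 14
Final lcm = 14


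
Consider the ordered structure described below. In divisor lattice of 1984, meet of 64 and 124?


In a divisor lattice, meet = gcd (greatest common divisor).
By Euclidean algorithm or factoring: gcd(64,124) = 4


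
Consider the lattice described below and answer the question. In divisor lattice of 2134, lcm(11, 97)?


Join=lcm.
gcd(11,97)=1
lcm=1067


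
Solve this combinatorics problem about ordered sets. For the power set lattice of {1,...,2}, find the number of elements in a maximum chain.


A chain is a totally ordered subset; we count the number of elements in a maximum chain.
Compute, for each element x, the size of the longest chain ending at x:
  {}: 1
  {1}: 2
  {2}: 2
  {1,2}: 3
A maximum chain: {} < {1} < {1,2}
Number of elements in the longest chain: 3


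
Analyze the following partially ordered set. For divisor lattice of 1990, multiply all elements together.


Divisors of 1990: [1, 2, 5, 10, 199, 398, 995, 1990]
Product = n^(d(n)/2) = 1990^(8/2)
Product = 15682392010000


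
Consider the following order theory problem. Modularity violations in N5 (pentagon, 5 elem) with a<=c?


Modular law: if a <= c then a v (b ^ c) = (a v b) ^ c.
Check all triples (a,b,c) with a <= c among 5 elements.
  e.g. a=a, b=c, c=b: lhs=a != rhs=b
Total violating triples: 1


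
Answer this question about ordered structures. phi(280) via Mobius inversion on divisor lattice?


phi(n) = n * prod_{p|n} (1 - 1/p).
Prime divisors of 280: [2, 5, 7]
phi(280) = 280 * (1 - 1/2) * (1 - 1/5) * (1 - 1/7)
phi(280) = 96


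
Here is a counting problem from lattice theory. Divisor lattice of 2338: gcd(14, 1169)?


Meet=gcd.
gcd(14,1169)=7


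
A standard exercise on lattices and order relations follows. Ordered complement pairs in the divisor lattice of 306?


Complement pair (a,b): a meet b = bottom, a join b = top.
Here: gcd(a,b)=1 and lcm(a,b)=306, i.e. a*b=306 with a,b coprime.
Pairs found: (1,306), (2,153), (9,34), (17,18), ... (4 more)
Total ordered pairs: 8


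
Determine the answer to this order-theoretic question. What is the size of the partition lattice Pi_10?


B(n) = number of set partitions of an n-element set.
B(n) satisfies the recurrence: B(n+1) = sum_k C(n,k)*B(k).
B(10) = 115975


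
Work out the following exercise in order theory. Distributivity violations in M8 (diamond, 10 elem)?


Distributive law: a ^ (b v c) = (a ^ b) v (a ^ c).
Check all 10^3 = 1000 ordered triples (a,b,c).
  e.g. a=a1, b=a2, c=a3: lhs=a1 != rhs=0
  e.g. a=a1, b=a2, c=a4: lhs=a1 != rhs=0
Total violating triples: 336


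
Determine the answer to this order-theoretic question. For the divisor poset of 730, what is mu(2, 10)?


In a divisor lattice, mu(a,b) = mu(b/a) where mu is the classical Mobius function.
b/a = 10/2 = 5
Prime factorization of 5: primes [5]
5 is squarefree with 1 prime factor(s), so mu(5) = (-1)^1 = -1


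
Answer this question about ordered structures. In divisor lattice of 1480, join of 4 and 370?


In a divisor lattice, join = lcm (least common multiple).
gcd(4,370) = 2
lcm(4,370) = 4*370/gcd = 1480/2 = 740


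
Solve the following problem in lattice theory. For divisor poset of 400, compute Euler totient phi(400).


phi(n) = n * prod_{p|n} (1 - 1/p).
Prime divisors of 400: [2, 5]
phi(400) = 400 * (1 - 1/2) * (1 - 1/5)
phi(400) = 160


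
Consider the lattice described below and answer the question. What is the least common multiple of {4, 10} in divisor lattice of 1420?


In a divisor lattice, join = lcm (least common multiple).
Compute lcm iteratively: start with first element, then lcm(current, next).
Elements: [4, 10]
lcm(4,10) = 20
Final lcm = 20


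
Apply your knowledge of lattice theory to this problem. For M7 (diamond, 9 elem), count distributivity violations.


Distributive law: a ^ (b v c) = (a ^ b) v (a ^ c).
Check all 9^3 = 729 ordered triples (a,b,c).
  e.g. a=a1, b=a2, c=a3: lhs=a1 != rhs=0
  e.g. a=a1, b=a2, c=a4: lhs=a1 != rhs=0
Total violating triples: 210


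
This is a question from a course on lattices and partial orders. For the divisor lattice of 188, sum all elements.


sigma(n) = sum of divisors.
Divisors of 188: [1, 2, 4, 47, 94, 188]
Sum = 336


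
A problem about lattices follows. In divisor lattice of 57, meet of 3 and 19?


In a divisor lattice, meet = gcd (greatest common divisor).
By Euclidean algorithm or factoring: gcd(3,19) = 1


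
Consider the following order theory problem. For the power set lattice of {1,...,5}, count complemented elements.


An element a is complemented if some b has a meet b = bottom, a join b = top.
every subset A has complement S\A, so all elements are complemented.
Complemented elements: {}, {1}, {2}, {3}, {4}, {5}, ... (26 more)
Count: 32


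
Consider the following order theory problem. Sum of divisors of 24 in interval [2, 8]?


Interval [2,8] in divisors of 24: [2, 4, 8]
Sum = 14


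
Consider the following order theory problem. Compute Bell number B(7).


B(n) = number of set partitions of an n-element set.
B(n) satisfies the recurrence: B(n+1) = sum_k C(n,k)*B(k).
B(7) = 877


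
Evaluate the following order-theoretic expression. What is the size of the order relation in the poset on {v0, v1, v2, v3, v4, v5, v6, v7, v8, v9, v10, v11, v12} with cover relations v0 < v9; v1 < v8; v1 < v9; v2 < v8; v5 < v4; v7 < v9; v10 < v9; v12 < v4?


The order relation is {(a,b) : a <= b}, reflexive so it includes (a,a).
Examples: (v0,v0), (v0,v9), (v1,v1), (v1,v8), (v1,v9), ...
Total ordered pairs: 21


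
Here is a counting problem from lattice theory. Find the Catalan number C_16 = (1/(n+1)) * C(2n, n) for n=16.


C(n) = C(2n, n) / (n+1).
C(32, 16) = 601080390
C(16) = 601080390 / 17 = 35357670


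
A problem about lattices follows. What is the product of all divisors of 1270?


Divisors of 1270: [1, 2, 5, 10, 127, 254, 635, 1270]
Product = n^(d(n)/2) = 1270^(8/2)
Product = 2601446410000


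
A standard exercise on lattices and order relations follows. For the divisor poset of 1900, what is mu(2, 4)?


In a divisor lattice, mu(a,b) = mu(b/a) where mu is the classical Mobius function.
b/a = 4/2 = 2
Prime factorization of 2: primes [2]
2 is squarefree with 1 prime factor(s), so mu(2) = (-1)^1 = -1


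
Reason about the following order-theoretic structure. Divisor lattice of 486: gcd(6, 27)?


Meet=gcd.
gcd(6,27)=3


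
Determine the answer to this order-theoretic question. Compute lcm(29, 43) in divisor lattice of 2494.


In a divisor lattice, join = lcm (least common multiple).
gcd(29,43) = 1
lcm(29,43) = 29*43/gcd = 1247/1 = 1247


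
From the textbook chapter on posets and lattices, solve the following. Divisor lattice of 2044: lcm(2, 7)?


Join=lcm.
gcd(2,7)=1
lcm=14


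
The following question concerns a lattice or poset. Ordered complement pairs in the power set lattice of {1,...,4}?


Complement pair (a,b): a meet b = bottom, a join b = top.
Here: A intersect B = {} and A union B = {1,...,4}.
Pairs found: ({},{1,2,3,4}), ({1},{2,3,4}), ({2},{1,3,4}), ({3},{1,2,4}), ... (12 more)
Total ordered pairs: 16


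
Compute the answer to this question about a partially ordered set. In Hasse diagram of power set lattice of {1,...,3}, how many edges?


A cover relation a -< b holds when a < b with no c strictly between.
Cover relations:
  {} -< {1}
  {} -< {2}
  {} -< {3}
  {1} -< {1,2}
  {1} -< {1,3}
  {2} -< {1,2}
  {2} -< {2,3}
  {3} -< {1,3}
  ...4 more
Total: 12


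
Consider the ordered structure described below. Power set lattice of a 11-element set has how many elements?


Power set = 2^n.
2^11 = 2048


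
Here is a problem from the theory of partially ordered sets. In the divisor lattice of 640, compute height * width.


Height = length of longest chain minus 1; width = size of largest antichain.
A maximum chain: 1 | 5 | 10 | 20 | 40 | 80 | 160 | 320 | 640  (height 8).
A maximum antichain: {2, 5}  (width 2).
Product = 8 * 2 = 16


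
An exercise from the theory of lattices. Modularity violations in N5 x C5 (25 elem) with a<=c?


Modular law: if a <= c then a v (b ^ c) = (a v b) ^ c.
Check all triples (a,b,c) with a <= c among 25 elements.
  e.g. a=(a,0), b=(c,0), c=(b,0): lhs=(a,0) != rhs=(b,0)
  e.g. a=(a,0), b=(c,1), c=(b,0): lhs=(a,0) != rhs=(b,0)
Total violating triples: 75


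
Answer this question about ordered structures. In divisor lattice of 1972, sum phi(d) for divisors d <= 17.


Divisors of 1972 up to 17: [1, 2, 4, 17]
phi values: [1, 1, 2, 16]
Sum = 20


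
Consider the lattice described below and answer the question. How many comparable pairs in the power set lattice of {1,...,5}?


A comparable pair {a,b} has a < b or b < a in the order.
Count unordered pairs where one element is strictly below the other.
Examples: {{},{1}}, {{},{2}}, {{},{3}}, {{},{4}}, ...
Total comparable pairs: 211


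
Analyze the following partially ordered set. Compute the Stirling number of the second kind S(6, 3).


S(n,k) = k*S(n-1,k) + S(n-1,k-1).
S(5,3) = 25, S(5,2) = 15
S(6,3) = 3*25 + 15 = 75 + 15
S(6,3) = 90


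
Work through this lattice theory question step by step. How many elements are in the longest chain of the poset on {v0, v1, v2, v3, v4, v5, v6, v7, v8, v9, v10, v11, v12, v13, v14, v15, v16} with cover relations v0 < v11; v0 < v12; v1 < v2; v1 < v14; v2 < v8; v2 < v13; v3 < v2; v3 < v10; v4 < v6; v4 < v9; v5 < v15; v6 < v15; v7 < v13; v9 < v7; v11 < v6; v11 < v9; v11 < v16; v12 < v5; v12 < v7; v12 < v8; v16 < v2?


A chain is a totally ordered subset; we count the number of elements in a maximum chain.
Compute, for each element x, the size of the longest chain ending at x:
  v0: 1
  v1: 1
  v3: 1
  v4: 1
  v10: 2
  v11: 2
  ...
A maximum chain: v0 < v11 < v16 < v2 < v8
Number of elements in the longest chain: 5


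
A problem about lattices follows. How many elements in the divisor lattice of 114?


Divisors of 114: [1, 2, 3, 6, 19, 38, 57, 114]
Count: 8


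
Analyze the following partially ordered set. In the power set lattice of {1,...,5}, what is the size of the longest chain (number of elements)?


A chain is a totally ordered subset; we count the number of elements in a maximum chain.
Compute, for each element x, the size of the longest chain ending at x:
  {}: 1
  {1}: 2
  {2}: 2
  {3}: 2
  {4}: 2
  {5}: 2
  ...
A maximum chain: {} < {1} < {1,2} < {1,2,3} < {1,2,3,4} < {1,2,3,4,5}
Number of elements in the longest chain: 6


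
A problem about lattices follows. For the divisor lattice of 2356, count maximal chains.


A maximal chain goes from the minimum element to a maximal element via cover relations.
Counting all min-to-max paths in the cover graph.
Total maximal chains: 12


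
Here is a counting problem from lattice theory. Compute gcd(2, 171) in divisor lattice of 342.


In a divisor lattice, meet = gcd (greatest common divisor).
By Euclidean algorithm or factoring: gcd(2,171) = 1


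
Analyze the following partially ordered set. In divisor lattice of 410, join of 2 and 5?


In a divisor lattice, join = lcm (least common multiple).
gcd(2,5) = 1
lcm(2,5) = 2*5/gcd = 10/1 = 10


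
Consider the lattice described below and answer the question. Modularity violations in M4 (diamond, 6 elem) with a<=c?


Modular law: if a <= c then a v (b ^ c) = (a v b) ^ c.
Check all triples (a,b,c) with a <= c among 6 elements.
This lattice is modular (diamonds M_m and their chain-products are modular).
Total violating triples: 0


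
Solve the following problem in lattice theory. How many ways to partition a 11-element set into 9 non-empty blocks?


S(n,k) = k*S(n-1,k) + S(n-1,k-1).
S(10,9) = 45, S(10,8) = 750
S(11,9) = 9*45 + 750 = 405 + 750
S(11,9) = 1155


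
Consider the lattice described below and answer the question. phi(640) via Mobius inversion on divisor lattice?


phi(n) = n * prod_{p|n} (1 - 1/p).
Prime divisors of 640: [2, 5]
phi(640) = 640 * (1 - 1/2) * (1 - 1/5)
phi(640) = 256


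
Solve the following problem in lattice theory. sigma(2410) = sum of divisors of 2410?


sigma(n) = sum of divisors.
Divisors of 2410: [1, 2, 5, 10, 241, 482, 1205, 2410]
Sum = 4356


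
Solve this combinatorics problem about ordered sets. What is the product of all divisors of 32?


Divisors of 32: [1, 2, 4, 8, 16, 32]
Product = n^(d(n)/2) = 32^(6/2)
Product = 32768


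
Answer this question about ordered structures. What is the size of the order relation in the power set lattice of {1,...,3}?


The order relation is {(a,b) : a <= b}, reflexive so it includes (a,a).
Examples: ({},{}), ({},{1,2}), ({},{1,2,3}), ({},{1,3}), ({},{1}), ...
Total ordered pairs: 27


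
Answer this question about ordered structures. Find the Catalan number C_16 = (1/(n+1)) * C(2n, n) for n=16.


C(n) = C(2n, n) / (n+1).
C(32, 16) = 601080390
C(16) = 601080390 / 17 = 35357670


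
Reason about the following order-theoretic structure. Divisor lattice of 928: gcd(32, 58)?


Meet=gcd.
gcd(32,58)=2


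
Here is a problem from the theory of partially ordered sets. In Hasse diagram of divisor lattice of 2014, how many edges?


A cover relation a -< b holds when a < b with no c strictly between.
Cover relations:
  1 -< 2
  1 -< 19
  1 -< 53
  2 -< 38
  2 -< 106
  19 -< 38
  19 -< 1007
  38 -< 2014
  ...4 more
Total: 12


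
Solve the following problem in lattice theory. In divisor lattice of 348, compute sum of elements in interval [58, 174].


Interval [58,174] in divisors of 348: [58, 174]
Sum = 232


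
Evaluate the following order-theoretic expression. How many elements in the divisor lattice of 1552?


Divisors of 1552: [1, 2, 4, 8, 16, 97, 194, 388, 776, 1552]
Count: 10


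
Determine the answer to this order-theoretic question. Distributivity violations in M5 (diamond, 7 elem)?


Distributive law: a ^ (b v c) = (a ^ b) v (a ^ c).
Check all 7^3 = 343 ordered triples (a,b,c).
  e.g. a=a1, b=a2, c=a3: lhs=a1 != rhs=0
  e.g. a=a1, b=a2, c=a4: lhs=a1 != rhs=0
Total violating triples: 60


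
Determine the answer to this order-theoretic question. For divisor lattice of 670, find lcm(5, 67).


In a divisor lattice, join = lcm (least common multiple).
Compute lcm iteratively: start with first element, then lcm(current, next).
Elements: [5, 67]
lcm(5,67) = 335
Final lcm = 335


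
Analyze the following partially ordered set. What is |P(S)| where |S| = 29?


Power set = 2^n.
2^29 = 536870912


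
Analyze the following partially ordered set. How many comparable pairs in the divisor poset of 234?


A comparable pair {a,b} has a < b or b < a in the order.
Count unordered pairs where one element is strictly below the other.
Examples: {1,2}, {1,3}, {1,6}, {1,9}, ...
Total comparable pairs: 42


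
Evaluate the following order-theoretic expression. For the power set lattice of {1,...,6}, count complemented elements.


An element a is complemented if some b has a meet b = bottom, a join b = top.
every subset A has complement S\A, so all elements are complemented.
Complemented elements: {}, {1}, {2}, {3}, {4}, {5}, ... (58 more)
Count: 64


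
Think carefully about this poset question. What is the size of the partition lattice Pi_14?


B(n) = number of set partitions of an n-element set.
B(n) satisfies the recurrence: B(n+1) = sum_k C(n,k)*B(k).
B(14) = 190899322


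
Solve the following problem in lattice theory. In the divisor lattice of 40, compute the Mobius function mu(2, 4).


In a divisor lattice, mu(a,b) = mu(b/a) where mu is the classical Mobius function.
b/a = 4/2 = 2
Prime factorization of 2: primes [2]
2 is squarefree with 1 prime factor(s), so mu(2) = (-1)^1 = -1


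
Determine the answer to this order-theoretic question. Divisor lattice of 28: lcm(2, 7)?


Join=lcm.
gcd(2,7)=1
lcm=14


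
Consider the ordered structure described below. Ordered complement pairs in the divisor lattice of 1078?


Complement pair (a,b): a meet b = bottom, a join b = top.
Here: gcd(a,b)=1 and lcm(a,b)=1078, i.e. a*b=1078 with a,b coprime.
Pairs found: (1,1078), (2,539), (11,98), (22,49), ... (4 more)
Total ordered pairs: 8


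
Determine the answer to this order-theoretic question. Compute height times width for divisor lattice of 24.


Height = length of longest chain minus 1; width = size of largest antichain.
A maximum chain: 1 | 3 | 6 | 12 | 24  (height 4).
A maximum antichain: {2, 3}  (width 2).
Product = 4 * 2 = 8


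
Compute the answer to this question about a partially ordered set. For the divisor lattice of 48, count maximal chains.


A maximal chain goes from the minimum element to a maximal element via cover relations.
Counting all min-to-max paths in the cover graph.
Total maximal chains: 5


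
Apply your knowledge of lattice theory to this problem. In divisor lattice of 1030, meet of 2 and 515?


In a divisor lattice, meet = gcd (greatest common divisor).
By Euclidean algorithm or factoring: gcd(2,515) = 1


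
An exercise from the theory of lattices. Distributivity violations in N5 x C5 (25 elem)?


Distributive law: a ^ (b v c) = (a ^ b) v (a ^ c).
Check all 25^3 = 15625 ordered triples (a,b,c).
  e.g. a=(b,0), b=(a,0), c=(c,0): lhs=(b,0) != rhs=(a,0)
  e.g. a=(b,0), b=(a,0), c=(c,1): lhs=(b,0) != rhs=(a,0)
Total violating triples: 250


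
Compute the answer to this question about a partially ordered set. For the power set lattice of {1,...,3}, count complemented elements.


An element a is complemented if some b has a meet b = bottom, a join b = top.
every subset A has complement S\A, so all elements are complemented.
Complemented elements: {}, {1}, {2}, {3}, {1,2}, {1,3}, ... (2 more)
Count: 8


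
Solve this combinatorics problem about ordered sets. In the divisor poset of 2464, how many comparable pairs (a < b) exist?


A comparable pair {a,b} has a < b or b < a in the order.
Count unordered pairs where one element is strictly below the other.
Examples: {1,2}, {1,4}, {1,7}, {1,8}, ...
Total comparable pairs: 165


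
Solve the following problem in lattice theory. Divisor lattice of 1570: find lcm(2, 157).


In a divisor lattice, join = lcm (least common multiple).
gcd(2,157) = 1
lcm(2,157) = 2*157/gcd = 314/1 = 314


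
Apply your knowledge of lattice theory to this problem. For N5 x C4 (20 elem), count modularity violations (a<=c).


Modular law: if a <= c then a v (b ^ c) = (a v b) ^ c.
Check all triples (a,b,c) with a <= c among 20 elements.
  e.g. a=(a,0), b=(c,0), c=(b,0): lhs=(a,0) != rhs=(b,0)
  e.g. a=(a,0), b=(c,1), c=(b,0): lhs=(a,0) != rhs=(b,0)
Total violating triples: 40


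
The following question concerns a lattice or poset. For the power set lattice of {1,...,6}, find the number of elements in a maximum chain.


A chain is a totally ordered subset; we count the number of elements in a maximum chain.
Compute, for each element x, the size of the longest chain ending at x:
  {}: 1
  {1}: 2
  {2}: 2
  {3}: 2
  {4}: 2
  {5}: 2
  ...
A maximum chain: {} < {1} < {1,2} < {1,2,3} < {1,2,3,4} < {1,2,3,4,5} < {1,2,3,4,5,6}
Number of elements in the longest chain: 7


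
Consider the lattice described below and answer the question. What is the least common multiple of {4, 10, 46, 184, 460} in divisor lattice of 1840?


In a divisor lattice, join = lcm (least common multiple).
Compute lcm iteratively: start with first element, then lcm(current, next).
Elements: [4, 10, 46, 184, 460]
lcm(4,10) = 20
lcm(20,46) = 460
lcm(460,184) = 920
lcm(920,460) = 920
Final lcm = 920


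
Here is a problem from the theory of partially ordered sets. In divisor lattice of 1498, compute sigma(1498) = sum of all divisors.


sigma(n) = sum of divisors.
Divisors of 1498: [1, 2, 7, 14, 107, 214, 749, 1498]
Sum = 2592


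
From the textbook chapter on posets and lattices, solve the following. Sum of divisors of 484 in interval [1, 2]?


Interval [1,2] in divisors of 484: [1, 2]
Sum = 3


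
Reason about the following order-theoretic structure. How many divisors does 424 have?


Divisors of 424: [1, 2, 4, 8, 53, 106, 212, 424]
Count: 8


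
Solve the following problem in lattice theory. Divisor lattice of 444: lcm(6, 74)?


Join=lcm.
gcd(6,74)=2
lcm=222


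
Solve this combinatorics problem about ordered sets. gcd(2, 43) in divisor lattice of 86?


Meet=gcd.
gcd(2,43)=1


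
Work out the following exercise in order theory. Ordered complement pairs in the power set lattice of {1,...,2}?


Complement pair (a,b): a meet b = bottom, a join b = top.
Here: A intersect B = {} and A union B = {1,...,2}.
Pairs found: ({},{1,2}), ({1},{2}), ({2},{1}), ({1,2},{})
Total ordered pairs: 4


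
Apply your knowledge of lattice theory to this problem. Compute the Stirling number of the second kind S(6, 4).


S(n,k) = k*S(n-1,k) + S(n-1,k-1).
S(5,4) = 10, S(5,3) = 25
S(6,4) = 4*10 + 25 = 40 + 25
S(6,4) = 65


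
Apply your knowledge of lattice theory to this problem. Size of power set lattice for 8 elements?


Power set = 2^n.
2^8 = 256


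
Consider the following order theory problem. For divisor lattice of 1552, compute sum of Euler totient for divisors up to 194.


Divisors of 1552 up to 194: [1, 2, 4, 8, 16, 97, 194]
phi values: [1, 1, 2, 4, 8, 96, 96]
Sum = 208


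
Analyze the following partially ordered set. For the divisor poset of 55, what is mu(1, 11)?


In a divisor lattice, mu(a,b) = mu(b/a) where mu is the classical Mobius function.
b/a = 11/1 = 11
Prime factorization of 11: primes [11]
11 is squarefree with 1 prime factor(s), so mu(11) = (-1)^1 = -1


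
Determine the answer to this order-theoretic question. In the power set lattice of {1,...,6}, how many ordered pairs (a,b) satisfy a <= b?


The order relation is {(a,b) : a <= b}, reflexive so it includes (a,a).
Examples: ({},{}), ({},{1,2}), ({},{1,2,3}), ({},{1,2,3,4}), ({},{1,2,3,4,5}), ...
Total ordered pairs: 729


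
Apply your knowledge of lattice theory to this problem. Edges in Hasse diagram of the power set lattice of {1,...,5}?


A cover relation a -< b holds when a < b with no c strictly between.
Cover relations:
  {} -< {1}
  {} -< {2}
  {} -< {3}
  {} -< {4}
  {} -< {5}
  {1} -< {1,2}
  {1} -< {1,3}
  {1} -< {1,4}
  ...72 more
Total: 80


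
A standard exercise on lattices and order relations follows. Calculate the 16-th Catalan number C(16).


C(n) = C(2n, n) / (n+1).
C(32, 16) = 601080390
C(16) = 601080390 / 17 = 35357670


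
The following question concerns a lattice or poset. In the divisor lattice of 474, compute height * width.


Height = length of longest chain minus 1; width = size of largest antichain.
A maximum chain: 1 | 79 | 237 | 474  (height 3).
A maximum antichain: {2, 3, 79}  (width 3).
Product = 3 * 3 = 9


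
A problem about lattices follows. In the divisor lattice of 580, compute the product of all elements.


Divisors of 580: [1, 2, 4, 5, 10, 20, 29, 58, 116, 145, 290, 580]
Product = n^(d(n)/2) = 580^(12/2)
Product = 38068692544000000


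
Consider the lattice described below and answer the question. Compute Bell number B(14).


B(n) = number of set partitions of an n-element set.
B(n) satisfies the recurrence: B(n+1) = sum_k C(n,k)*B(k).
B(14) = 190899322


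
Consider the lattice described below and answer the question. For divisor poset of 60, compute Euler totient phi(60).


phi(n) = n * prod_{p|n} (1 - 1/p).
Prime divisors of 60: [2, 3, 5]
phi(60) = 60 * (1 - 1/2) * (1 - 1/3) * (1 - 1/5)
phi(60) = 16


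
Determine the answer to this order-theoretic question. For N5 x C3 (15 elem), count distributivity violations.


Distributive law: a ^ (b v c) = (a ^ b) v (a ^ c).
Check all 15^3 = 3375 ordered triples (a,b,c).
  e.g. a=(b,0), b=(a,0), c=(c,0): lhs=(b,0) != rhs=(a,0)
  e.g. a=(b,0), b=(a,0), c=(c,1): lhs=(b,0) != rhs=(a,0)
Total violating triples: 54


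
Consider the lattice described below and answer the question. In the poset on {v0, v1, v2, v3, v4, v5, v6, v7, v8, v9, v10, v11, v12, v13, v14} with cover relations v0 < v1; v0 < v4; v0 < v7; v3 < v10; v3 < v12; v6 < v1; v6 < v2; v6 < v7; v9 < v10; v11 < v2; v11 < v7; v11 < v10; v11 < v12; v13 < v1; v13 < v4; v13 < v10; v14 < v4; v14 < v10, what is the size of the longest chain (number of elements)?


A chain is a totally ordered subset; we count the number of elements in a maximum chain.
Compute, for each element x, the size of the longest chain ending at x:
  v0: 1
  v3: 1
  v5: 1
  v6: 1
  v8: 1
  v9: 1
  ...
A maximum chain: v0 < v1
Number of elements in the longest chain: 2


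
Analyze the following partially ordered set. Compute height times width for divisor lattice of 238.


Height = length of longest chain minus 1; width = size of largest antichain.
A maximum chain: 1 | 17 | 119 | 238  (height 3).
A maximum antichain: {2, 7, 17}  (width 3).
Product = 3 * 3 = 9


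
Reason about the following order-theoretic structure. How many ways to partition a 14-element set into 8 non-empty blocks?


S(n,k) = k*S(n-1,k) + S(n-1,k-1).
S(13,8) = 1899612, S(13,7) = 5715424
S(14,8) = 8*1899612 + 5715424 = 15196896 + 5715424
S(14,8) = 20912320


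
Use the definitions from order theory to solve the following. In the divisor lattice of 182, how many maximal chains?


A maximal chain goes from the minimum element to a maximal element via cover relations.
Counting all min-to-max paths in the cover graph.
Total maximal chains: 6


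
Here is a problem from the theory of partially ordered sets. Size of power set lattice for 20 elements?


Power set = 2^n.
2^20 = 1048576


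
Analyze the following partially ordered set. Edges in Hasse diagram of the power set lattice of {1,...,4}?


A cover relation a -< b holds when a < b with no c strictly between.
Cover relations:
  {} -< {1}
  {} -< {2}
  {} -< {3}
  {} -< {4}
  {1} -< {1,2}
  {1} -< {1,3}
  {1} -< {1,4}
  {2} -< {1,2}
  ...24 more
Total: 32


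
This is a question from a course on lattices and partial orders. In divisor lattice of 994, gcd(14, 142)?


Meet=gcd.
gcd(14,142)=2


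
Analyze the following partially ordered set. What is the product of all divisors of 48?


Divisors of 48: [1, 2, 3, 4, 6, 8, 12, 16, 24, 48]
Product = n^(d(n)/2) = 48^(10/2)
Product = 254803968


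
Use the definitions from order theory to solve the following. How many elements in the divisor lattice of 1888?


Divisors of 1888: [1, 2, 4, 8, 16, 32, 59, 118, 236, 472, 944, 1888]
Count: 12


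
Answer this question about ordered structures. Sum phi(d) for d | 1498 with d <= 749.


Divisors of 1498 up to 749: [1, 2, 7, 14, 107, 214, 749]
phi values: [1, 1, 6, 6, 106, 106, 636]
Sum = 862


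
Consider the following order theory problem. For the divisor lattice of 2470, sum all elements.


sigma(n) = sum of divisors.
Divisors of 2470: [1, 2, 5, 10, 13, 19, 26, 38, 65, 95, 130, 190, 247, 494, 1235, 2470]
Sum = 5040


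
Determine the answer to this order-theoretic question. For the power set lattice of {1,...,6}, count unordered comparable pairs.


A comparable pair {a,b} has a < b or b < a in the order.
Count unordered pairs where one element is strictly below the other.
Examples: {{},{1}}, {{},{2}}, {{},{3}}, {{},{4}}, ...
Total comparable pairs: 665


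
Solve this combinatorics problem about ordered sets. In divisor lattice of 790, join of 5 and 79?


In a divisor lattice, join = lcm (least common multiple).
gcd(5,79) = 1
lcm(5,79) = 5*79/gcd = 395/1 = 395


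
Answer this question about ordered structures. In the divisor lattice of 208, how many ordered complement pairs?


Complement pair (a,b): a meet b = bottom, a join b = top.
Here: gcd(a,b)=1 and lcm(a,b)=208, i.e. a*b=208 with a,b coprime.
Pairs found: (1,208), (13,16), (16,13), (208,1)
Total ordered pairs: 4


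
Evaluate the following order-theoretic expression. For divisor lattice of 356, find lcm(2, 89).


In a divisor lattice, join = lcm (least common multiple).
Compute lcm iteratively: start with first element, then lcm(current, next).
Elements: [2, 89]
lcm(2,89) = 178
Final lcm = 178


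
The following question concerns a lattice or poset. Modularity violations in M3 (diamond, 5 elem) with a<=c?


Modular law: if a <= c then a v (b ^ c) = (a v b) ^ c.
Check all triples (a,b,c) with a <= c among 5 elements.
This lattice is modular (diamonds M_m and their chain-products are modular).
Total violating triples: 0


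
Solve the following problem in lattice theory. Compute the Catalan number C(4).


C(n) = C(2n, n) / (n+1).
C(8, 4) = 70
C(4) = 70 / 5 = 14


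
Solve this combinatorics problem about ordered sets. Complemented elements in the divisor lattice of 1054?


An element a is complemented if some b has a meet b = bottom, a join b = top.
a is complemented iff gcd(a, n/a)=1, i.e. a is a unitary divisor of 1054.
Complemented elements: 1, 2, 17, 31, 34, 62, ... (2 more)
Count: 8


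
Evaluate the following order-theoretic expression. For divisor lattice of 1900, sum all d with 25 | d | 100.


Interval [25,100] in divisors of 1900: [25, 50, 100]
Sum = 175


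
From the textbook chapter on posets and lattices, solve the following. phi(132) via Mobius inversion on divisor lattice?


phi(n) = n * prod_{p|n} (1 - 1/p).
Prime divisors of 132: [2, 3, 11]
phi(132) = 132 * (1 - 1/2) * (1 - 1/3) * (1 - 1/11)
phi(132) = 40


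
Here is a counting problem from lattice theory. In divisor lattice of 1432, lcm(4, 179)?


Join=lcm.
gcd(4,179)=1
lcm=716


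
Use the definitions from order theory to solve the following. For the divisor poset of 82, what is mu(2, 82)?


In a divisor lattice, mu(a,b) = mu(b/a) where mu is the classical Mobius function.
b/a = 82/2 = 41
Prime factorization of 41: primes [41]
41 is squarefree with 1 prime factor(s), so mu(41) = (-1)^1 = -1


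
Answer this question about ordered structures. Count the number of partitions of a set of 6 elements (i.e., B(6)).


B(n) = number of set partitions of an n-element set.
B(n) satisfies the recurrence: B(n+1) = sum_k C(n,k)*B(k).
B(6) = 203


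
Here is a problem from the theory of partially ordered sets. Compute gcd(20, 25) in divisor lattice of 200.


In a divisor lattice, meet = gcd (greatest common divisor).
By Euclidean algorithm or factoring: gcd(20,25) = 5


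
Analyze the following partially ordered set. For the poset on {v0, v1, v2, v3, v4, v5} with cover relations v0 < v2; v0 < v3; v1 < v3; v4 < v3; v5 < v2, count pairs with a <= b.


The order relation is {(a,b) : a <= b}, reflexive so it includes (a,a).
Examples: (v0,v0), (v0,v2), (v0,v3), (v1,v1), (v1,v3), ...
Total ordered pairs: 11
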